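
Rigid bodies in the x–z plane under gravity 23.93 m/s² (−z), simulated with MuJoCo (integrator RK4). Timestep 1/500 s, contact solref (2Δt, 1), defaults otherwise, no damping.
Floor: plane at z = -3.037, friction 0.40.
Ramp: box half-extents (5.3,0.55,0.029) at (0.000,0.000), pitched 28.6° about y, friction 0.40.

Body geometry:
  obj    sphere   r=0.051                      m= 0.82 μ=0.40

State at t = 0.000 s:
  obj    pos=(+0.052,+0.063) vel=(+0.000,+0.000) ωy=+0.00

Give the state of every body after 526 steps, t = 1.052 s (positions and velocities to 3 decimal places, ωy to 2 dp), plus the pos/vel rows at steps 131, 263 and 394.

State at t = 1.052 s:
  obj    pos=(+4.027,-2.105) vel=(+7.557,-4.120) ωy=+168.77

Key-timestep trajectory:
   step    t(s)  obj.x    obj.z    obj.vx   obj.vz 
    131  0.2620   +0.299  -0.072  +1.882  -1.026
    263  0.5260   +1.046  -0.479  +3.779  -2.060
    394  0.7880   +2.282  -1.153  +5.661  -3.086


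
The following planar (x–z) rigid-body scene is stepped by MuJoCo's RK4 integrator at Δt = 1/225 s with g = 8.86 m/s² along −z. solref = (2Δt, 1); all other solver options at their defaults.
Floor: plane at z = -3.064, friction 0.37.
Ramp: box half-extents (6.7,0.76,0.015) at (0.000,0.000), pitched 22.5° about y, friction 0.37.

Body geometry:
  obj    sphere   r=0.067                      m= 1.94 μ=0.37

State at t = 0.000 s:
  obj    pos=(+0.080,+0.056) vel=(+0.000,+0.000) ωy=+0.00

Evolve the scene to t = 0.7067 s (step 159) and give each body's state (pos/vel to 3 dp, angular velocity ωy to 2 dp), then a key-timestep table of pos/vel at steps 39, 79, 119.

State at t = 0.7067 s:
  obj    pos=(+0.639,-0.176) vel=(+1.581,-0.655) ωy=+25.54

Key-timestep trajectory:
   step    t(s)  obj.x    obj.z    obj.vx   obj.vz 
     39  0.1733   +0.114  +0.042  +0.388  -0.161
     79  0.3511   +0.218  -0.002  +0.786  -0.325
    119  0.5289   +0.393  -0.074  +1.183  -0.490


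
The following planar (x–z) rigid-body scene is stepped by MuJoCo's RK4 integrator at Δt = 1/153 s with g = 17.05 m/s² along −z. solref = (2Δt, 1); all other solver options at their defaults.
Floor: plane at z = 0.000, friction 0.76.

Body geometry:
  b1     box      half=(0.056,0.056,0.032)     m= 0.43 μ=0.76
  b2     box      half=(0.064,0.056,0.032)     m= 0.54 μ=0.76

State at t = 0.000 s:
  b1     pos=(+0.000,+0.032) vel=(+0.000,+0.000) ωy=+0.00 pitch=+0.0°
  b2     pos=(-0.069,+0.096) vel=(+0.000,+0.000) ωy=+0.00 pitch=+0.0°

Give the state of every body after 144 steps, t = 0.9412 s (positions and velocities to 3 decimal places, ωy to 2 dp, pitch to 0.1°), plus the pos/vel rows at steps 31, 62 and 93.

State at t = 0.9412 s:
  b1     pos=(+0.000,+0.032) vel=(+0.000,+0.000) ωy=+0.00 pitch=+0.0°
  b2     pos=(-0.133,+0.064) vel=(+0.000,+0.000) ωy=+0.00 pitch=-90.0°

Key-timestep trajectory:
   step    t(s)  b1.x    b1.z    b1.vx   b1.vz   b2.x    b2.z    b2.vx   b2.vz 
     31  0.2026   +0.000  +0.032  +0.000  +0.000   -0.112  +0.071  -0.354  -0.037
     62  0.4052   +0.000  +0.032  +0.000  +0.000   -0.151  +0.070  +0.083  -0.017
     93  0.6078   +0.000  +0.032  +0.000  +0.000   -0.131  +0.065  -0.227  -0.100


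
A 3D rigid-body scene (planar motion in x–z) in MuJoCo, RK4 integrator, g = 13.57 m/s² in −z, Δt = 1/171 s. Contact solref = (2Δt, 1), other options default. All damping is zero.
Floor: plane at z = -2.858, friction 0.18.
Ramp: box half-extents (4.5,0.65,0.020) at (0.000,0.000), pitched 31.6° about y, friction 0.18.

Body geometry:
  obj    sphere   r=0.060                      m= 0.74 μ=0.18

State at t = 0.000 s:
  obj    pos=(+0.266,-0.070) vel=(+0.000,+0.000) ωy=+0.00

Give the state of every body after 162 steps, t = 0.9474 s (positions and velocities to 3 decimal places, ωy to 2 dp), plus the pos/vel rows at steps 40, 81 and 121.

State at t = 0.9474 s:
  obj    pos=(+2.208,-1.264) vel=(+4.099,-2.522) ωy=+80.16

Key-timestep trajectory:
   step    t(s)  obj.x    obj.z    obj.vx   obj.vz 
     40  0.2339   +0.385  -0.143  +1.012  -0.623
     81  0.4737   +0.752  -0.369  +2.050  -1.261
    121  0.7076   +1.349  -0.736  +3.062  -1.883


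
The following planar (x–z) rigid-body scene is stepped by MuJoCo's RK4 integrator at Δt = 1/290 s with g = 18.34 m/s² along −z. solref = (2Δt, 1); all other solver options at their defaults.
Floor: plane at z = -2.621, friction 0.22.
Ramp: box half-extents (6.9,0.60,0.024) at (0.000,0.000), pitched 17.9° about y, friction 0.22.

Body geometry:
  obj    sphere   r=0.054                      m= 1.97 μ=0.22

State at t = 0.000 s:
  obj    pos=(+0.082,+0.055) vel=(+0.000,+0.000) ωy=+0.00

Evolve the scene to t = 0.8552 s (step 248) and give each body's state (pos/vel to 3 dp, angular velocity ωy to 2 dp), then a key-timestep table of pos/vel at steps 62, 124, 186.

State at t = 0.8552 s:
  obj    pos=(+1.483,-0.397) vel=(+3.277,-1.058) ωy=+63.75

Key-timestep trajectory:
   step    t(s)  obj.x    obj.z    obj.vx   obj.vz 
     62  0.2138   +0.170  +0.027  +0.819  -0.265
    124  0.4276   +0.432  -0.058  +1.638  -0.529
    186  0.6414   +0.870  -0.199  +2.457  -0.794


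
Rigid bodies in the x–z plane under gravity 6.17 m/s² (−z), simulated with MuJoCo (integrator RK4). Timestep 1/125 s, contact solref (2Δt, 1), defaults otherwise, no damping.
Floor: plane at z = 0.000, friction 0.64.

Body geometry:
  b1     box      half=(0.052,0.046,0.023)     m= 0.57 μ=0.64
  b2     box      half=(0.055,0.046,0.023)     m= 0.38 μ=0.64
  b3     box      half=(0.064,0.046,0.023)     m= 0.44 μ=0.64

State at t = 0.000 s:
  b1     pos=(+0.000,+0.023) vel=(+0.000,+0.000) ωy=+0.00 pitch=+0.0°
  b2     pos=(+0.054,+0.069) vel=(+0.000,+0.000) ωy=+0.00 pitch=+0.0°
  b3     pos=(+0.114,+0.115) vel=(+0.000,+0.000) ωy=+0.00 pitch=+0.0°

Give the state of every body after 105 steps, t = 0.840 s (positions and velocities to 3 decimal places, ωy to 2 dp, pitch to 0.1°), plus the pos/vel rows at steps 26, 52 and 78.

State at t = 0.840 s:
  b1     pos=(+0.000,+0.023) vel=(+0.000,+0.000) ωy=+0.00 pitch=+0.0°
  b2     pos=(+0.071,+0.058) vel=(+0.000,+0.000) ωy=-0.02 pitch=+53.6°
  b3     pos=(+0.147,+0.058) vel=(+0.000,+0.000) ωy=-0.01 pitch=+39.4°

Key-timestep trajectory:
   step    t(s)  b1.x    b1.z    b1.vx   b1.vz   b2.x    b2.z    b2.vx   b2.vz   b3.x    b3.z    b3.vx   b3.vz 
     26  0.2080   +0.000  +0.023  +0.000  +0.000   +0.071  +0.059  +0.155  -0.199   +0.148  +0.054  -0.040  -0.017
     52  0.4160   +0.000  +0.023  +0.000  +0.000   +0.072  +0.058  -0.001  +0.001   +0.147  +0.058  +0.001  +0.000
     78  0.6240   +0.000  +0.023  +0.000  +0.000   +0.071  +0.058  +0.000  +0.000   +0.147  +0.058  +0.000  +0.000


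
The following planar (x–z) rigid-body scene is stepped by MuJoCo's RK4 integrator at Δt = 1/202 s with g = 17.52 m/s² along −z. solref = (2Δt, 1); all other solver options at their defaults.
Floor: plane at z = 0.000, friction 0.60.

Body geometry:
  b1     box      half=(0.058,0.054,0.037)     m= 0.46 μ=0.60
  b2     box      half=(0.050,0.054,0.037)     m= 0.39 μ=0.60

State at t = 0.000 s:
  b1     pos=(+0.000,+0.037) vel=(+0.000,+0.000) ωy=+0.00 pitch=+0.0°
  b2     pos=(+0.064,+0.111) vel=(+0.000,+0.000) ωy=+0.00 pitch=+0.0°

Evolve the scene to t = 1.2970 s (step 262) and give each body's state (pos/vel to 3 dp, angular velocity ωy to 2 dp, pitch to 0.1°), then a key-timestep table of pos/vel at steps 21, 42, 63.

State at t = 1.2970 s:
  b1     pos=(+0.000,+0.037) vel=(+0.000,+0.000) ωy=+0.00 pitch=+0.0°
  b2     pos=(+0.112,+0.050) vel=(+0.000,+0.000) ωy=+0.00 pitch=+90.0°

Key-timestep trajectory:
   step    t(s)  b1.x    b1.z    b1.vx   b1.vz   b2.x    b2.z    b2.vx   b2.vz 
     21  0.1040   +0.000  +0.037  +0.000  +0.000   +0.073  +0.108  +0.209  -0.085
     42  0.2079   +0.000  +0.037  +0.000  +0.000   +0.105  +0.053  +0.423  -1.116
     63  0.3119   +0.000  +0.037  +0.000  +0.000   +0.114  +0.051  -0.221  -0.173


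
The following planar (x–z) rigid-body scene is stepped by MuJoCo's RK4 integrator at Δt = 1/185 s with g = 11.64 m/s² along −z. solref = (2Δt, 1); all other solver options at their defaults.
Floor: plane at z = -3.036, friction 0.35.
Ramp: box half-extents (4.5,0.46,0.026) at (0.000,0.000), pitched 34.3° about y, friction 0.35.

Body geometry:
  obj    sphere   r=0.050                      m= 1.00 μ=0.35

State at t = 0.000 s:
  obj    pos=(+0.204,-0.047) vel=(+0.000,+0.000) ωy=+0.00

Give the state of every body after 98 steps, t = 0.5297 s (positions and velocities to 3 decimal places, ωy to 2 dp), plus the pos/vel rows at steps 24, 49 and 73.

State at t = 0.5297 s:
  obj    pos=(+0.747,-0.418) vel=(+2.051,-1.399) ωy=+49.62

Key-timestep trajectory:
   step    t(s)  obj.x    obj.z    obj.vx   obj.vz 
     24  0.1297   +0.237  -0.069  +0.502  -0.343
     49  0.2649   +0.340  -0.140  +1.025  -0.699
     73  0.3946   +0.505  -0.253  +1.528  -1.042


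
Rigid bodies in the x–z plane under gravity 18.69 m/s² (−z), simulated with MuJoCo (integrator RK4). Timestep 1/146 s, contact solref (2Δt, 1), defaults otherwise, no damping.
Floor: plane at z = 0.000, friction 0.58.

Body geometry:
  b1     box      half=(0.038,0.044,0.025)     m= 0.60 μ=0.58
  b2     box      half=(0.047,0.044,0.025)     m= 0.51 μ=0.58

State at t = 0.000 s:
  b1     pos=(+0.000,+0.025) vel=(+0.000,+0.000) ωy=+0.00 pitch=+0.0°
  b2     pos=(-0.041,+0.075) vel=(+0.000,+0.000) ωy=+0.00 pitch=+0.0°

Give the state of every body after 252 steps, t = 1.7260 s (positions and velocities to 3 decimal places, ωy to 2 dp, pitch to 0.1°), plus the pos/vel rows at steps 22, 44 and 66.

State at t = 1.7260 s:
  b1     pos=(+0.000,+0.025) vel=(+0.000,+0.000) ωy=+0.00 pitch=+0.0°
  b2     pos=(-0.157,+0.025) vel=(+0.000,+0.000) ωy=+0.00 pitch=+180.0°

Key-timestep trajectory:
   step    t(s)  b1.x    b1.z    b1.vx   b1.vz   b2.x    b2.z    b2.vx   b2.vz 
     22  0.1507   +0.000  +0.025  +0.000  +0.000   -0.056  +0.067  -0.247  -0.276
     44  0.3014   +0.000  +0.025  +0.000  +0.000   -0.105  +0.053  -0.182  +0.014
     66  0.4521   +0.000  +0.025  +0.000  +0.000   -0.148  +0.036  -0.496  -0.526


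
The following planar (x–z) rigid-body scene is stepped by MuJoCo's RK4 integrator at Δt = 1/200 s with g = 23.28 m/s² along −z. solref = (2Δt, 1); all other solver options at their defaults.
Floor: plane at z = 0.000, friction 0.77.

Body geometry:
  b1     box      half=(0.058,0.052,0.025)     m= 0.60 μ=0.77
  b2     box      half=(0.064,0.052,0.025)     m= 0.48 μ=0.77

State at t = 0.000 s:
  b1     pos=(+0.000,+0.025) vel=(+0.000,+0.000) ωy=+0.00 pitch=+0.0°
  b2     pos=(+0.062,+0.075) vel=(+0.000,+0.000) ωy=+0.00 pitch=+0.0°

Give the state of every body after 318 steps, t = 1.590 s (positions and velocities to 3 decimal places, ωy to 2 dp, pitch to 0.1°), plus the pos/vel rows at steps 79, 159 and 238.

State at t = 1.590 s:
  b1     pos=(-0.001,+0.025) vel=(-0.001,+0.000) ωy=+0.00 pitch=+0.0°
  b2     pos=(+0.079,+0.063) vel=(+0.000,-0.001) ωy=-0.03 pitch=+45.9°

Key-timestep trajectory:
   step    t(s)  b1.x    b1.z    b1.vx   b1.vz   b2.x    b2.z    b2.vx   b2.vz 
     79  0.3950   +0.000  +0.025  -0.001  +0.000   +0.079  +0.064  +0.002  +0.001
    159  0.7950   +0.000  +0.025  -0.001  +0.000   +0.079  +0.064  +0.000  -0.001
    238  1.1900   -0.001  +0.025  -0.001  +0.000   +0.079  +0.064  +0.000  -0.001


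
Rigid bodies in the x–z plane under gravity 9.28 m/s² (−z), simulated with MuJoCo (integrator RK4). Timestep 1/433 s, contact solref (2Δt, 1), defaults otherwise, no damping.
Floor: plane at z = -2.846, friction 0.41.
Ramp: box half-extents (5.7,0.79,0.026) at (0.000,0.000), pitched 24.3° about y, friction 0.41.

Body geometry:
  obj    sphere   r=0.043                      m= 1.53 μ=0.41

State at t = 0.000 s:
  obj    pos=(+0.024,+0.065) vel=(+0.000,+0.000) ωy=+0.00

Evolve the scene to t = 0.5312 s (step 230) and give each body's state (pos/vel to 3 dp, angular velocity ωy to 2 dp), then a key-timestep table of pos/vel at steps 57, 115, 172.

State at t = 0.5312 s:
  obj    pos=(+0.375,-0.093) vel=(+1.321,-0.596) ωy=+33.69

Key-timestep trajectory:
   step    t(s)  obj.x    obj.z    obj.vx   obj.vz 
     57  0.1316   +0.046  +0.055  +0.327  -0.148
    115  0.2656   +0.112  +0.025  +0.660  -0.298
    172  0.3972   +0.220  -0.024  +0.988  -0.446


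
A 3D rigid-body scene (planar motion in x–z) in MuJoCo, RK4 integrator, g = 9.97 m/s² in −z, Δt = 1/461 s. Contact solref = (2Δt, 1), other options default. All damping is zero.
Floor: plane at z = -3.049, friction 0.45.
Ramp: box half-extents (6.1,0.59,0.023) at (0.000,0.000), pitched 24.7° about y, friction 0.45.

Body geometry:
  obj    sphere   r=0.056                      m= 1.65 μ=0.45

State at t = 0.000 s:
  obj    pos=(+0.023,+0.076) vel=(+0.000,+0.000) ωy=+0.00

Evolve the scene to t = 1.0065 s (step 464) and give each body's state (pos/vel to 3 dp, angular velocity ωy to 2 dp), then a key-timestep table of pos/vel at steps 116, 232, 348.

State at t = 1.0065 s:
  obj    pos=(+1.393,-0.554) vel=(+2.721,-1.252) ωy=+53.48

Key-timestep trajectory:
   step    t(s)  obj.x    obj.z    obj.vx   obj.vz 
    116  0.2516   +0.109  +0.037  +0.680  -0.313
    232  0.5033   +0.366  -0.081  +1.361  -0.626
    348  0.7549   +0.793  -0.278  +2.041  -0.939


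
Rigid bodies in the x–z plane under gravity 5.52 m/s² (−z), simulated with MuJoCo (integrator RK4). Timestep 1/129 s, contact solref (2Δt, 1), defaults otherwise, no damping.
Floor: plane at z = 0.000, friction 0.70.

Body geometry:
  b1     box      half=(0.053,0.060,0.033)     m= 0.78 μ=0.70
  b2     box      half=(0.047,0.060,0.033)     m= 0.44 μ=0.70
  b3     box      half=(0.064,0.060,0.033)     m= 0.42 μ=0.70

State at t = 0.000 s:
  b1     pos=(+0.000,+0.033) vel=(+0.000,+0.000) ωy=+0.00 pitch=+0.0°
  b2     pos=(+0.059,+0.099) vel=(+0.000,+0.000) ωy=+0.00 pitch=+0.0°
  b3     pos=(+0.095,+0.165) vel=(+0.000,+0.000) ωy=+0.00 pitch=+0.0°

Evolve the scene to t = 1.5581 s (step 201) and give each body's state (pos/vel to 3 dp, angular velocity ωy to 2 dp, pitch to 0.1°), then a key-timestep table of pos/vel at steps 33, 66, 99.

State at t = 1.5581 s:
  b1     pos=(+0.000,+0.033) vel=(+0.000,+0.000) ωy=+0.00 pitch=+0.0°
  b2     pos=(+0.100,+0.047) vel=(+0.000,+0.000) ωy=+0.00 pitch=+90.0°
  b3     pos=(+0.308,+0.033) vel=(+0.000,+0.000) ωy=+0.00 pitch=+180.0°

Key-timestep trajectory:
   step    t(s)  b1.x    b1.z    b1.vx   b1.vz   b2.x    b2.z    b2.vx   b2.vz   b3.x    b3.z    b3.vx   b3.vz 
     33  0.2558   +0.000  +0.033  +0.000  +0.000   +0.079  +0.087  +0.156  -0.190   +0.150  +0.115  +0.374  -0.613
     66  0.5116   +0.000  +0.033  +0.000  +0.000   +0.117  +0.055  +0.022  +0.006   +0.228  +0.071  +0.161  +0.029
     99  0.7674   +0.000  +0.033  +0.000  +0.000   +0.097  +0.049  +0.017  -0.001   +0.268  +0.067  +0.231  -0.089


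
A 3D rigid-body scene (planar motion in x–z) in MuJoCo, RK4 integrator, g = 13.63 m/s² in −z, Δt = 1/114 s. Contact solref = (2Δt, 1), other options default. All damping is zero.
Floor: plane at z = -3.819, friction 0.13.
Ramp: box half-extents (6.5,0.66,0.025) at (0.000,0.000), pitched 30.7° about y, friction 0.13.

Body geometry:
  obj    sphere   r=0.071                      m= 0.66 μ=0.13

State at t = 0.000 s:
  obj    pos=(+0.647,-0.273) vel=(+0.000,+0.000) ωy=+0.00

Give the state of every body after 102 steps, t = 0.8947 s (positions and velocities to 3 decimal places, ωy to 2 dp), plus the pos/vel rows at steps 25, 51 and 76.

State at t = 0.8947 s:
  obj    pos=(+2.518,-1.383) vel=(+4.184,-2.477) ωy=+47.98

Key-timestep trajectory:
   step    t(s)  obj.x    obj.z    obj.vx   obj.vz 
     25  0.2193   +0.760  -0.339  +1.035  -0.584
     51  0.4474   +1.115  -0.550  +2.079  -1.268
     76  0.6667   +1.686  -0.889  +3.124  -1.831


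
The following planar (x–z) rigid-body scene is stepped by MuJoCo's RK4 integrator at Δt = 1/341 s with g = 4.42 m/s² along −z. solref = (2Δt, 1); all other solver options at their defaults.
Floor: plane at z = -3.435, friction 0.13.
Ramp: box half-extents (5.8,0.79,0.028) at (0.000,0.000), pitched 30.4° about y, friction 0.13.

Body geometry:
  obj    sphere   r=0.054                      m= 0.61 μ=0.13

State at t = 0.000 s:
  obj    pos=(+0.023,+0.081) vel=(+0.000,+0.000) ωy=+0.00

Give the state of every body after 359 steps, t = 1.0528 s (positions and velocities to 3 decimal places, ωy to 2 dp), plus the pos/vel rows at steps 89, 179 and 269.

State at t = 1.0528 s:
  obj    pos=(+0.858,-0.409) vel=(+1.577,-0.946) ωy=+23.89

Key-timestep trajectory:
   step    t(s)  obj.x    obj.z    obj.vx   obj.vz 
     89  0.2610   +0.075  +0.051  +0.391  -0.239
    179  0.5249   +0.232  -0.041  +0.795  -0.454
    269  0.7889   +0.493  -0.194  +1.181  -0.712


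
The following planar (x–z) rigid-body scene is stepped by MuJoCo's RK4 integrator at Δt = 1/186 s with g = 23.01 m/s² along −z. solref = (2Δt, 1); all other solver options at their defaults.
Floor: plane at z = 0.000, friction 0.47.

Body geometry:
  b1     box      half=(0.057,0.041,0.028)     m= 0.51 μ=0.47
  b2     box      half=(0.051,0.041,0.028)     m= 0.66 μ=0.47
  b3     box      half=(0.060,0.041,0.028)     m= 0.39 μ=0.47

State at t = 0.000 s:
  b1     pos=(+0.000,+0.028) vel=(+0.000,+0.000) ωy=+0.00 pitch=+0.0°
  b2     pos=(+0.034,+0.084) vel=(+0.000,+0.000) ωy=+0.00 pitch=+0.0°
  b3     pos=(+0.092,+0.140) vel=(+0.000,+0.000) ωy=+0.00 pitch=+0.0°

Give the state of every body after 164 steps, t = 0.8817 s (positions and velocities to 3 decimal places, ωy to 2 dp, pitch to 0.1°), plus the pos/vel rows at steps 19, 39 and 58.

State at t = 0.8817 s:
  b1     pos=(+0.000,+0.028) vel=(+0.000,+0.000) ωy=+0.00 pitch=+0.0°
  b2     pos=(+0.034,+0.084) vel=(+0.000,+0.000) ωy=+0.00 pitch=+0.0°
  b3     pos=(+0.122,+0.060) vel=(+0.000,+0.000) ωy=+0.00 pitch=+90.0°

Key-timestep trajectory:
   step    t(s)  b1.x    b1.z    b1.vx   b1.vz   b2.x    b2.z    b2.vx   b2.vz   b3.x    b3.z    b3.vx   b3.vz 
     19  0.1022   +0.000  +0.028  +0.000  +0.000   +0.034  +0.084  -0.001  +0.000   +0.104  +0.134  +0.250  -0.201
     39  0.2097   +0.000  +0.028  +0.000  +0.000   +0.034  +0.084  +0.000  +0.000   +0.128  +0.059  -0.146  +0.141
     58  0.3118   +0.000  +0.028  +0.000  +0.000   +0.034  +0.084  +0.000  +0.000   +0.123  +0.060  +0.059  +0.028


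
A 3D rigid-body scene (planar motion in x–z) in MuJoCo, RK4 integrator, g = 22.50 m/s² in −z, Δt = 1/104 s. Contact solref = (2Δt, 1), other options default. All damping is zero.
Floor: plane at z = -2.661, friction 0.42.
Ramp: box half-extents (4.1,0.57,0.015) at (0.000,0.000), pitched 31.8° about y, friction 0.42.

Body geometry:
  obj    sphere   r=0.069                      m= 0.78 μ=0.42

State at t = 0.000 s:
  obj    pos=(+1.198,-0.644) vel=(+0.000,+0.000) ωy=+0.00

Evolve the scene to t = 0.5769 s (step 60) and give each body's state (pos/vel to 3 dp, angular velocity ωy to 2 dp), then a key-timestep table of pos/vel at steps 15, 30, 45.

State at t = 0.5769 s:
  obj    pos=(+2.396,-1.387) vel=(+4.152,-2.574) ωy=+70.79

Key-timestep trajectory:
   step    t(s)  obj.x    obj.z    obj.vx   obj.vz 
     15  0.1442   +1.273  -0.691  +1.039  -0.644
     30  0.2885   +1.498  -0.830  +2.077  -1.288
     45  0.4327   +1.872  -1.062  +3.114  -1.931


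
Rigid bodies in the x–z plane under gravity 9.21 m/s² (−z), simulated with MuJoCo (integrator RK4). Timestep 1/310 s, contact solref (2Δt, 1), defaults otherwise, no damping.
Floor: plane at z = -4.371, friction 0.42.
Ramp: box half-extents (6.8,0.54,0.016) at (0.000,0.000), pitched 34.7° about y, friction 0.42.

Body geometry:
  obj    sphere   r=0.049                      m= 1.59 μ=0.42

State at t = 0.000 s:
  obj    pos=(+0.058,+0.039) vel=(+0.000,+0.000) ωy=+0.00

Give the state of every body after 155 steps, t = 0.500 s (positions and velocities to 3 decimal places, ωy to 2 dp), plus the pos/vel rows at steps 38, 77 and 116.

State at t = 0.500 s:
  obj    pos=(+0.443,-0.228) vel=(+1.540,-1.066) ωy=+38.21

Key-timestep trajectory:
   step    t(s)  obj.x    obj.z    obj.vx   obj.vz 
     38  0.1226   +0.081  +0.023  +0.378  -0.261
     77  0.2484   +0.153  -0.027  +0.765  -0.530
    116  0.3742   +0.274  -0.110  +1.152  -0.798


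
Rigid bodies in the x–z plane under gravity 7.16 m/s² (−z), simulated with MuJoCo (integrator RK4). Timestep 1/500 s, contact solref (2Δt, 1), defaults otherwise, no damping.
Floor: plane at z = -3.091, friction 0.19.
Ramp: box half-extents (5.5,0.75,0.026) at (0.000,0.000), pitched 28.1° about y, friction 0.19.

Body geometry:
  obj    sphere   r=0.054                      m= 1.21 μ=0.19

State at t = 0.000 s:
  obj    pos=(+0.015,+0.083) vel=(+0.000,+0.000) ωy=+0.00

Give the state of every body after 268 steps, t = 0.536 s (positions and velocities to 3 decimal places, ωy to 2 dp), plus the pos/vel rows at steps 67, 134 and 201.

State at t = 0.536 s:
  obj    pos=(+0.320,-0.080) vel=(+1.139,-0.608) ωy=+23.91

Key-timestep trajectory:
   step    t(s)  obj.x    obj.z    obj.vx   obj.vz 
     67  0.1340   +0.034  +0.073  +0.285  -0.152
    134  0.2680   +0.091  +0.042  +0.570  -0.304
    201  0.4020   +0.187  -0.009  +0.854  -0.456


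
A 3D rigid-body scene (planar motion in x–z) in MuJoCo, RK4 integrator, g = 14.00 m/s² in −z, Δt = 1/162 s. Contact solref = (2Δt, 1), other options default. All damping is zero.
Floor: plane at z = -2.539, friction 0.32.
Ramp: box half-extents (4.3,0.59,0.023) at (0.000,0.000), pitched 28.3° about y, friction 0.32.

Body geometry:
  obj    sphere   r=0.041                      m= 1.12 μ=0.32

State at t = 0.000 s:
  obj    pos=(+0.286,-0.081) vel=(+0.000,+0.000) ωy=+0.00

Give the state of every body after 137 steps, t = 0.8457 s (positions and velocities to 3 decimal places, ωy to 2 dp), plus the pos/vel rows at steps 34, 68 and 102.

State at t = 0.8457 s:
  obj    pos=(+1.779,-0.885) vel=(+3.530,-1.901) ωy=+97.76

Key-timestep trajectory:
   step    t(s)  obj.x    obj.z    obj.vx   obj.vz 
     34  0.2099   +0.378  -0.131  +0.876  -0.472
     68  0.4198   +0.654  -0.279  +1.752  -0.943
    102  0.6296   +1.113  -0.527  +2.628  -1.415


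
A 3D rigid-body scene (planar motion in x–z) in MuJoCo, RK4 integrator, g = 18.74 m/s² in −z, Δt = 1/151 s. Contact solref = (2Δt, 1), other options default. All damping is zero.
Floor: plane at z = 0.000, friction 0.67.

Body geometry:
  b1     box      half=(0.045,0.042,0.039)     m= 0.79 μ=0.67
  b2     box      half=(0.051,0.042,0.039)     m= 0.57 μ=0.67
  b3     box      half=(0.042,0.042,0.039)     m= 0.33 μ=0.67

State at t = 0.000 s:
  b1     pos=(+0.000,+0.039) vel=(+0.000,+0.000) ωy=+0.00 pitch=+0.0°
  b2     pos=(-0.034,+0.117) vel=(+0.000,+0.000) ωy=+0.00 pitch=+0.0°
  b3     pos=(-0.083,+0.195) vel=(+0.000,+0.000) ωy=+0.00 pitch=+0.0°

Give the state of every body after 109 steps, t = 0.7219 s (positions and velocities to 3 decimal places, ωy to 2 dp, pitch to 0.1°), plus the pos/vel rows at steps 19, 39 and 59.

State at t = 0.7219 s:
  b1     pos=(+0.000,+0.039) vel=(+0.000,+0.000) ωy=+0.00 pitch=+0.0°
  b2     pos=(-0.091,+0.051) vel=(+0.000,+0.000) ωy=+0.00 pitch=-90.0°
  b3     pos=(-0.209,+0.042) vel=(+0.000,+0.000) ωy=+0.00 pitch=-90.0°

Key-timestep trajectory:
   step    t(s)  b1.x    b1.z    b1.vx   b1.vz   b2.x    b2.z    b2.vx   b2.vz   b3.x    b3.z    b3.vx   b3.vz 
     19  0.1258   +0.000  +0.039  +0.001  +0.000   -0.041  +0.118  -0.126  +0.014   -0.103  +0.186  -0.355  -0.213
     39  0.2583   +0.000  +0.039  +0.000  +0.000   -0.081  +0.096  -0.433  -0.770   -0.182  +0.076  -0.690  -1.871
     59  0.3907   +0.000  +0.039  +0.000  +0.000   -0.091  +0.051  +0.006  +0.005   -0.218  +0.048  +0.196  -0.120


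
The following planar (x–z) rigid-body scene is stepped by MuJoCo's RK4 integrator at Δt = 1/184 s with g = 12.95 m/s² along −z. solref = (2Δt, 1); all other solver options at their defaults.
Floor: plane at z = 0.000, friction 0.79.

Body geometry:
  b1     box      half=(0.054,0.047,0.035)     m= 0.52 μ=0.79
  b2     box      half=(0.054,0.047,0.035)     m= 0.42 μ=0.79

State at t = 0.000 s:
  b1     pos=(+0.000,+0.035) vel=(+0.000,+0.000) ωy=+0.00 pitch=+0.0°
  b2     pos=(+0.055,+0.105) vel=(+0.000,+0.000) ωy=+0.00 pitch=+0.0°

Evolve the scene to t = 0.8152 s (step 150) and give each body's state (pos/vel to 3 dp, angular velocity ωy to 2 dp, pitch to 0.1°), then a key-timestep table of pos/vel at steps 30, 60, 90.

State at t = 0.8152 s:
  b1     pos=(+0.000,+0.035) vel=(+0.000,+0.000) ωy=+0.00 pitch=+0.0°
  b2     pos=(+0.101,+0.054) vel=(+0.000,+0.000) ωy=+0.00 pitch=+90.0°

Key-timestep trajectory:
   step    t(s)  b1.x    b1.z    b1.vx   b1.vz   b2.x    b2.z    b2.vx   b2.vz 
     30  0.1630   +0.000  +0.035  +0.000  +0.000   +0.059  +0.105  +0.060  -0.008
     60  0.3261   +0.000  +0.035  +0.000  +0.000   +0.086  +0.084  +0.277  -0.516
     90  0.4891   +0.000  +0.035  +0.000  +0.000   +0.103  +0.055  -0.195  -0.113


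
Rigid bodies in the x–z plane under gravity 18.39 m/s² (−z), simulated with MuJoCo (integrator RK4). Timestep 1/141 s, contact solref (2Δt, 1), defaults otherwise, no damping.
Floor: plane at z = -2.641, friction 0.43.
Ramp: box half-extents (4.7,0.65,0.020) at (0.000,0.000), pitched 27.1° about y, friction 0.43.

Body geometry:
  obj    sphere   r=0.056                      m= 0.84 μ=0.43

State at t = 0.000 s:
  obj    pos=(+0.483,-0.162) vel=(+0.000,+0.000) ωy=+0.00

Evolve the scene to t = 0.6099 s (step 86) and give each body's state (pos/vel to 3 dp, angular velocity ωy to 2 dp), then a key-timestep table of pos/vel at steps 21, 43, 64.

State at t = 0.6099 s:
  obj    pos=(+1.474,-0.669) vel=(+3.249,-1.663) ωy=+65.16

Key-timestep trajectory:
   step    t(s)  obj.x    obj.z    obj.vx   obj.vz 
     21  0.1489   +0.542  -0.192  +0.794  -0.406
     43  0.3050   +0.731  -0.289  +1.625  -0.831
     64  0.4539   +1.032  -0.443  +2.418  -1.237


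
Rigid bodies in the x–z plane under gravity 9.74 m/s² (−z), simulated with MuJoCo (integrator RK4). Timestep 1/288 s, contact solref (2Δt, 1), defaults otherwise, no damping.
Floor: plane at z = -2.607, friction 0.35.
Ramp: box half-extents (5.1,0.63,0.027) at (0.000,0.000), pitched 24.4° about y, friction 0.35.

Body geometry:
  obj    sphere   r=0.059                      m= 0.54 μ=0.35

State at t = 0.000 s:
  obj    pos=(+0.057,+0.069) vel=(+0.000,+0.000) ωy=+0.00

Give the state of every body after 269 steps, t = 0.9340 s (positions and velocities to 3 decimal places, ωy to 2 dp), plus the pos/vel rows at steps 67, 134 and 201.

State at t = 0.9340 s:
  obj    pos=(+1.199,-0.449) vel=(+2.445,-1.109) ωy=+45.49

Key-timestep trajectory:
   step    t(s)  obj.x    obj.z    obj.vx   obj.vz 
     67  0.2326   +0.128  +0.036  +0.609  -0.276
    134  0.4653   +0.340  -0.060  +1.218  -0.552
    201  0.6979   +0.694  -0.221  +1.827  -0.829


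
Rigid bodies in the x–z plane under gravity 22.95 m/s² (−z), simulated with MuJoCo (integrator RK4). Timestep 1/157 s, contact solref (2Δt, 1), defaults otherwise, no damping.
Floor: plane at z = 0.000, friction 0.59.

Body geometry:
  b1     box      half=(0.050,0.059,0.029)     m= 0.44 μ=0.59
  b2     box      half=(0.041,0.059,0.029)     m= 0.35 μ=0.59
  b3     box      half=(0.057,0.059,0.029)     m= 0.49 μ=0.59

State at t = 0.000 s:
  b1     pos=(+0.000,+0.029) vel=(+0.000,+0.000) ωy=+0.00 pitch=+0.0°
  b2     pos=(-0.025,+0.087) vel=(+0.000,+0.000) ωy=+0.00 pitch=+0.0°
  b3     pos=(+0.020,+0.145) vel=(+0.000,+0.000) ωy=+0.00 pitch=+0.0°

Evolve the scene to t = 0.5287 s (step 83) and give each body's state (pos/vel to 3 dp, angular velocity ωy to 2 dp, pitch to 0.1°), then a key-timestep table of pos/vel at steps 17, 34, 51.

State at t = 0.5287 s:
  b1     pos=(+0.000,+0.029) vel=(+0.000,+0.000) ωy=+0.00 pitch=+0.0°
  b2     pos=(-0.025,+0.087) vel=(+0.000,+0.000) ωy=+0.00 pitch=+0.0°
  b3     pos=(+0.146,+0.029) vel=(+0.000,+0.000) ωy=+0.00 pitch=+180.0°

Key-timestep trajectory:
   step    t(s)  b1.x    b1.z    b1.vx   b1.vz   b2.x    b2.z    b2.vx   b2.vz   b3.x    b3.z    b3.vx   b3.vz 
     17  0.1083   +0.000  +0.029  -0.001  +0.000   -0.025  +0.087  -0.002  +0.001   +0.029  +0.142  +0.196  -0.122
     34  0.2166   +0.000  +0.029  -0.001  +0.001   -0.025  +0.087  -0.001  +0.000   +0.069  +0.116  +0.579  -0.161
     51  0.3248   +0.000  +0.029  +0.000  +0.000   -0.025  +0.087  +0.000  +0.000   +0.147  +0.024  +0.334  -0.239


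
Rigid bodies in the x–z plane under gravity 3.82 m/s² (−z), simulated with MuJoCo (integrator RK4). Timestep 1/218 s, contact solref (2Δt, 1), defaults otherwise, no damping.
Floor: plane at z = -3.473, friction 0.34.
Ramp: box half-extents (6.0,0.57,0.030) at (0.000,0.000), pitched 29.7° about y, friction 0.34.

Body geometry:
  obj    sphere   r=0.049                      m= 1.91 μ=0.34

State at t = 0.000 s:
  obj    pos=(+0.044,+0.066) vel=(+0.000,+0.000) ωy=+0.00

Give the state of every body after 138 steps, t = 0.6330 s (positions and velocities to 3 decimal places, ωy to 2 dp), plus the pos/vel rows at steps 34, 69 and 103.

State at t = 0.6330 s:
  obj    pos=(+0.279,-0.068) vel=(+0.743,-0.424) ωy=+17.46

Key-timestep trajectory:
   step    t(s)  obj.x    obj.z    obj.vx   obj.vz 
     34  0.1560   +0.058  +0.058  +0.183  -0.105
     69  0.3165   +0.103  +0.032  +0.372  -0.212
    103  0.4725   +0.175  -0.009  +0.555  -0.317


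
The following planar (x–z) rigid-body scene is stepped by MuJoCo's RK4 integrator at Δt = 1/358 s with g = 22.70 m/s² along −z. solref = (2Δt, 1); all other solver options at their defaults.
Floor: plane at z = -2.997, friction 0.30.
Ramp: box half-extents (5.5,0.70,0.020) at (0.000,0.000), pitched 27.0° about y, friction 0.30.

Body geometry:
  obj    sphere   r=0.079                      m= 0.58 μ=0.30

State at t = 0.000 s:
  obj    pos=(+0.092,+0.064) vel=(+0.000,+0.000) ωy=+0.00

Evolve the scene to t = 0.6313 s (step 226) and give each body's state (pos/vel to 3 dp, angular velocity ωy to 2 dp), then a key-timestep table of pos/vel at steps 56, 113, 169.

State at t = 0.6313 s:
  obj    pos=(+1.399,-0.602) vel=(+4.141,-2.110) ωy=+58.81

Key-timestep trajectory:
   step    t(s)  obj.x    obj.z    obj.vx   obj.vz 
     56  0.1564   +0.172  +0.023  +1.026  -0.523
    113  0.3156   +0.419  -0.102  +2.070  -1.055
    169  0.4721   +0.823  -0.308  +3.096  -1.578


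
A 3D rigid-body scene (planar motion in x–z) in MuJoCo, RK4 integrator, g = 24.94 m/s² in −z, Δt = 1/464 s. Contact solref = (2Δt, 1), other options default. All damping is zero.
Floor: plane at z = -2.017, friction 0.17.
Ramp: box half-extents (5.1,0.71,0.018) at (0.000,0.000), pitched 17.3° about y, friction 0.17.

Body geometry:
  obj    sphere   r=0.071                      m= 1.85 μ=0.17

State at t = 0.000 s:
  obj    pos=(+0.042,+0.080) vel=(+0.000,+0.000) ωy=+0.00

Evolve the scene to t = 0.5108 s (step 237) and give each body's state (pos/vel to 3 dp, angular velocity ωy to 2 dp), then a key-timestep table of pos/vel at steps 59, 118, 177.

State at t = 0.5108 s:
  obj    pos=(+0.702,-0.125) vel=(+2.584,-0.805) ωy=+38.10

Key-timestep trajectory:
   step    t(s)  obj.x    obj.z    obj.vx   obj.vz 
     59  0.1272   +0.083  +0.067  +0.643  -0.200
    118  0.2543   +0.206  +0.029  +1.286  -0.401
    177  0.3815   +0.410  -0.035  +1.930  -0.601


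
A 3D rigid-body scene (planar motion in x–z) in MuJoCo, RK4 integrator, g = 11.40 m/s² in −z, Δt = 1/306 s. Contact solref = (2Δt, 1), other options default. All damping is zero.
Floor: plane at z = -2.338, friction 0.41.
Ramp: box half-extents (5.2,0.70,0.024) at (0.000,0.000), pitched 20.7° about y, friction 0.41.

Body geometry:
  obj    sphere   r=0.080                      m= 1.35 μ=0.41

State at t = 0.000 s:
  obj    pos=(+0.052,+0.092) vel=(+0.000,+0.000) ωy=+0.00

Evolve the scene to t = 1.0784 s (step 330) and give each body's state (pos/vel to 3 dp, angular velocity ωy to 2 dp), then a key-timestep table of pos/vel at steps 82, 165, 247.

State at t = 1.0784 s:
  obj    pos=(+1.618,-0.500) vel=(+2.904,-1.097) ωy=+38.80

Key-timestep trajectory:
   step    t(s)  obj.x    obj.z    obj.vx   obj.vz 
     82  0.2680   +0.149  +0.055  +0.722  -0.273
    165  0.5392   +0.443  -0.056  +1.452  -0.549
    247  0.8072   +0.929  -0.240  +2.173  -0.821


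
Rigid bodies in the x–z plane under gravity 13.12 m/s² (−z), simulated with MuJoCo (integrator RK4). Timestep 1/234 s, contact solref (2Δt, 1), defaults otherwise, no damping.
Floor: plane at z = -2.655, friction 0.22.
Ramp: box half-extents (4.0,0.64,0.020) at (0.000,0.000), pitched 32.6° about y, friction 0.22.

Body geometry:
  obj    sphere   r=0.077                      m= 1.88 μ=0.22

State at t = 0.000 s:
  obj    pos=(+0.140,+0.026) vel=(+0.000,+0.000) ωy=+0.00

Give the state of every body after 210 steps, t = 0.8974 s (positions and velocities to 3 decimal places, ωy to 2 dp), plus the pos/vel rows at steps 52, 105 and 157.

State at t = 0.8974 s:
  obj    pos=(+1.853,-1.070) vel=(+3.818,-2.441) ωy=+58.83

Key-timestep trajectory:
   step    t(s)  obj.x    obj.z    obj.vx   obj.vz 
     52  0.2222   +0.245  -0.042  +0.946  -0.605
    105  0.4487   +0.568  -0.248  +1.909  -1.221
    157  0.6709   +1.098  -0.587  +2.854  -1.825


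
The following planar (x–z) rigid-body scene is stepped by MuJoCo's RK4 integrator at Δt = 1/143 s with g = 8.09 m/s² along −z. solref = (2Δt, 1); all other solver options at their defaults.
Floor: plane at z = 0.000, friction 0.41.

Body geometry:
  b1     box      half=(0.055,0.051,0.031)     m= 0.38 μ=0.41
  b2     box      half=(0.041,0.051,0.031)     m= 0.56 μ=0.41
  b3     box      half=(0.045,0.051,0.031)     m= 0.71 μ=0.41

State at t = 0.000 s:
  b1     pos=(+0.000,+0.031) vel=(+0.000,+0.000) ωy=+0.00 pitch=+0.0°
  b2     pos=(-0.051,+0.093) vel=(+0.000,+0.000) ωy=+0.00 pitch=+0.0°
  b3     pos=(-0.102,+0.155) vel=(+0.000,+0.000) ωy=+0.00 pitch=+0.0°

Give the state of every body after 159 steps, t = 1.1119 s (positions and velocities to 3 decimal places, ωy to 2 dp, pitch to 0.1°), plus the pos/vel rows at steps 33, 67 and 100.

State at t = 1.1119 s:
  b1     pos=(+0.000,+0.031) vel=(+0.000,+0.000) ωy=+0.00 pitch=+0.0°
  b2     pos=(-0.097,+0.041) vel=(+0.000,+0.000) ωy=+0.00 pitch=-90.0°
  b3     pos=(-0.282,+0.031) vel=(+0.000,+0.000) ωy=+0.00 pitch=+180.0°

Key-timestep trajectory:
   step    t(s)  b1.x    b1.z    b1.vx   b1.vz   b2.x    b2.z    b2.vx   b2.vz   b3.x    b3.z    b3.vx   b3.vz 
     33  0.2308   +0.000  +0.031  +0.000  +0.000   -0.078  +0.083  -0.254  -0.292   -0.163  +0.080  -0.407  -0.977
     67  0.4685   +0.000  +0.031  +0.000  +0.000   -0.097  +0.041  +0.000  +0.000   -0.228  +0.054  -0.081  +0.003
    100  0.6993   +0.000  +0.031  +0.000  +0.000   -0.097  +0.041  +0.000  +0.000   -0.246  +0.053  -0.142  -0.058


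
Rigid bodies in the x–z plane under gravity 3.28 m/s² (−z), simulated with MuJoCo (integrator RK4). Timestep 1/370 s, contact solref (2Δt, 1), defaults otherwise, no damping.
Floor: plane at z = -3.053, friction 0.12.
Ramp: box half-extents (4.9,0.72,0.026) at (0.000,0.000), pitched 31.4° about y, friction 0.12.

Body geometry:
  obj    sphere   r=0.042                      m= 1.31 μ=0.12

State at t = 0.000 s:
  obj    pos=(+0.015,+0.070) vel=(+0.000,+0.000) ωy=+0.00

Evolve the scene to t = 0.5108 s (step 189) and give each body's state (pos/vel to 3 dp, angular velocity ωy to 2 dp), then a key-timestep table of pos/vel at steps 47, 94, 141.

State at t = 0.5108 s:
  obj    pos=(+0.169,-0.024) vel=(+0.603,-0.363) ωy=+10.07

Key-timestep trajectory:
   step    t(s)  obj.x    obj.z    obj.vx   obj.vz 
     47  0.1270   +0.025  +0.064  +0.151  -0.093
     94  0.2541   +0.054  +0.047  +0.302  -0.179
    141  0.3811   +0.101  +0.018  +0.447  -0.279


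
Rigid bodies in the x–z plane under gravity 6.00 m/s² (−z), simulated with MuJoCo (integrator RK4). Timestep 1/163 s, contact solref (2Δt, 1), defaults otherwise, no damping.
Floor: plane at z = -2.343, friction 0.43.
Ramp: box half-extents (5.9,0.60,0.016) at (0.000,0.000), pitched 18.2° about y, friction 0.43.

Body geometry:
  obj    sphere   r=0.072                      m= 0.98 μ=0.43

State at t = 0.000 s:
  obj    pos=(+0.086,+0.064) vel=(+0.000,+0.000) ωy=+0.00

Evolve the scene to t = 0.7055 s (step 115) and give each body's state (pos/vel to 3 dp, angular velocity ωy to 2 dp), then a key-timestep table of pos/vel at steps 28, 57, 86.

State at t = 0.7055 s:
  obj    pos=(+0.403,-0.040) vel=(+0.897,-0.295) ωy=+13.11

Key-timestep trajectory:
   step    t(s)  obj.x    obj.z    obj.vx   obj.vz 
     28  0.1718   +0.105  +0.058  +0.219  -0.072
     57  0.3497   +0.164  +0.039  +0.445  -0.146
     86  0.5276   +0.263  +0.006  +0.671  -0.221


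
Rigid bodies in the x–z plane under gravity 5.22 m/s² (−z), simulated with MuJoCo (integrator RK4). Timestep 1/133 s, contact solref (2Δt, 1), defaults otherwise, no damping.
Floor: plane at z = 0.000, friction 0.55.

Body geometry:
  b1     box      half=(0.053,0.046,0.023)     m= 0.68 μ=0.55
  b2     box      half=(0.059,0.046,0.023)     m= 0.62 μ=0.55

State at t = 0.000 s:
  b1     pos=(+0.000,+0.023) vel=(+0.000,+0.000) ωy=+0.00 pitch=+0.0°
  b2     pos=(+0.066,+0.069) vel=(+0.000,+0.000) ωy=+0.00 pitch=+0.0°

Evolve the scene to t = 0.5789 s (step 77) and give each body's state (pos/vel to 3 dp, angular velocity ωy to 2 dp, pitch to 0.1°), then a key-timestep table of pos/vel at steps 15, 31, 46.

State at t = 0.5789 s:
  b1     pos=(+0.000,+0.023) vel=(+0.000,+0.000) ωy=+0.00 pitch=+0.0°
  b2     pos=(+0.077,+0.056) vel=(+0.000,+0.000) ωy=-0.01 pitch=+40.4°

Key-timestep trajectory:
   step    t(s)  b1.x    b1.z    b1.vx   b1.vz   b2.x    b2.z    b2.vx   b2.vz 
     15  0.1128   +0.000  +0.023  +0.000  +0.000   +0.071  +0.065  +0.084  -0.075
     31  0.2331   +0.000  +0.023  +0.000  +0.000   +0.081  +0.057  +0.027  +0.058
     46  0.3459   +0.000  +0.023  -0.003  +0.000   +0.076  +0.055  -0.026  -0.002


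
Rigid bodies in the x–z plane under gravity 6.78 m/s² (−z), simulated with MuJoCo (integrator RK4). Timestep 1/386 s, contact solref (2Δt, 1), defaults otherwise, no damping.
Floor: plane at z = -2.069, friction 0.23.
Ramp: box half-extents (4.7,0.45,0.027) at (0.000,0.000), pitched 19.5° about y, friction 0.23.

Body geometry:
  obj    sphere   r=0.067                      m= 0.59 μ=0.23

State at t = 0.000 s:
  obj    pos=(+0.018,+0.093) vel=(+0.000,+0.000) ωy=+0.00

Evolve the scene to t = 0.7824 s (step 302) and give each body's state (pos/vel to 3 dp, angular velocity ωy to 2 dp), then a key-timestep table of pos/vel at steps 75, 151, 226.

State at t = 0.7824 s:
  obj    pos=(+0.485,-0.072) vel=(+1.192,-0.422) ωy=+18.88

Key-timestep trajectory:
   step    t(s)  obj.x    obj.z    obj.vx   obj.vz 
     75  0.1943   +0.047  +0.083  +0.296  -0.105
    151  0.3912   +0.135  +0.052  +0.596  -0.211
    226  0.5855   +0.279  +0.001  +0.892  -0.316


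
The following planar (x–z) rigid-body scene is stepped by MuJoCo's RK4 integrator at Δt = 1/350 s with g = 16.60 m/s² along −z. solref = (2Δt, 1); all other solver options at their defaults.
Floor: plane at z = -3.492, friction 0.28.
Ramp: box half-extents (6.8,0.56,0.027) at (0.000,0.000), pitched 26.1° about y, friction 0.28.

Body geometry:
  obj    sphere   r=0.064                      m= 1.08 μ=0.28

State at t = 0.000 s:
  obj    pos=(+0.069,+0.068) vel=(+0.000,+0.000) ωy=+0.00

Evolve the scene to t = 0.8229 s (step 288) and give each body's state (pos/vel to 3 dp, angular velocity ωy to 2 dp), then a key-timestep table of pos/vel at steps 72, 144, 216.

State at t = 0.8229 s:
  obj    pos=(+1.655,-0.709) vel=(+3.855,-1.888) ωy=+67.06

Key-timestep trajectory:
   step    t(s)  obj.x    obj.z    obj.vx   obj.vz 
     72  0.2057   +0.168  +0.019  +0.964  -0.472
    144  0.4114   +0.465  -0.127  +1.927  -0.944
    216  0.6171   +0.961  -0.369  +2.891  -1.416
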